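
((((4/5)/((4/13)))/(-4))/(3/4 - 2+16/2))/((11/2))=-26/1485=-0.02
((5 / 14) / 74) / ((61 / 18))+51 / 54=134494 / 142191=0.95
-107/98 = -1.09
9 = 9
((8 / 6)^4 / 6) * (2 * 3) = 256 / 81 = 3.16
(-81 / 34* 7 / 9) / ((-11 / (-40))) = -6.74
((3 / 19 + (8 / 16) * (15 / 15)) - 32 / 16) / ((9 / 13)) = -221 / 114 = -1.94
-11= -11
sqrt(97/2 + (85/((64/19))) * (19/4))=3 * sqrt(4789)/16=12.98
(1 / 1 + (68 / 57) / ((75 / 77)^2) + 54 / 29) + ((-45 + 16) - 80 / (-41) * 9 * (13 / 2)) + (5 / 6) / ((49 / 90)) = 1696072159517 / 18679933125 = 90.80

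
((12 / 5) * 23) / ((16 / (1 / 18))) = 23 / 120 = 0.19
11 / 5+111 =566 / 5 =113.20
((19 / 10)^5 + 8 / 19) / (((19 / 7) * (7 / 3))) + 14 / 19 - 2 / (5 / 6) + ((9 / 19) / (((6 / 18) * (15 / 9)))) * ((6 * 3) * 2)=33.01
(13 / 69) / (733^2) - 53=-1964865860 / 37072941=-53.00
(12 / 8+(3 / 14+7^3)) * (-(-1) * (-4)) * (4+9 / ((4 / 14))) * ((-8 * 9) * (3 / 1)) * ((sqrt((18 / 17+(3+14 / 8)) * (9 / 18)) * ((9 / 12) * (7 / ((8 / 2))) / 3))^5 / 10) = 346573842755805 * sqrt(13430) / 164852924416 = 243633.57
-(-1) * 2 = 2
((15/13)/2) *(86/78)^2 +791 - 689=1353809/13182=102.70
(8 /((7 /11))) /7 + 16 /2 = 480 /49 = 9.80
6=6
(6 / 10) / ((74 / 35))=21 / 74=0.28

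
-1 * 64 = -64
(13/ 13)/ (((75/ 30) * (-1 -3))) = -1/ 10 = -0.10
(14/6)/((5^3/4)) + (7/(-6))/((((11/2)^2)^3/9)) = 49351708/664335375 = 0.07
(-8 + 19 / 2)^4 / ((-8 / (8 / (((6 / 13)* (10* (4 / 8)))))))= -351 / 160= -2.19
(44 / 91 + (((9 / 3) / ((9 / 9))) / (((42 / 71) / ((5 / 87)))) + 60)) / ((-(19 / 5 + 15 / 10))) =-687365 / 59943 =-11.47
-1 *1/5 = -1/5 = -0.20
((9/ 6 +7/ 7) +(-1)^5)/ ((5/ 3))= 9/ 10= 0.90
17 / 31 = 0.55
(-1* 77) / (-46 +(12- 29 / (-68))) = 5236 / 2283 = 2.29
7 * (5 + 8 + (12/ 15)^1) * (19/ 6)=3059/ 10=305.90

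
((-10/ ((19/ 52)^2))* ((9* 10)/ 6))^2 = 164511360000/ 130321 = 1262354.95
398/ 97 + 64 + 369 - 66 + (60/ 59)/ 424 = 225126693/ 606638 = 371.11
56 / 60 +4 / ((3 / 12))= 16.93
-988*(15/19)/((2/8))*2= -6240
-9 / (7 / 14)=-18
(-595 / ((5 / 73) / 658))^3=-186761410558813265336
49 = 49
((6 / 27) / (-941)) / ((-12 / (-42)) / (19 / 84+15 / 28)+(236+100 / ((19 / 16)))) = -304 / 412685901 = -0.00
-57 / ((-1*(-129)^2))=19 / 5547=0.00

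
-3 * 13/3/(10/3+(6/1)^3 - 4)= -39/646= -0.06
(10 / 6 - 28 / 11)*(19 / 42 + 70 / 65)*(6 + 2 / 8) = -605375 / 72072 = -8.40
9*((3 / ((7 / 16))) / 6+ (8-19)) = -621 / 7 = -88.71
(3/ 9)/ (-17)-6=-307/ 51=-6.02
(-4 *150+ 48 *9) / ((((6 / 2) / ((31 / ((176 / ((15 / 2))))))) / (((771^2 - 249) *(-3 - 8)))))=483523740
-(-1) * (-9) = -9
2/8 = 1/4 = 0.25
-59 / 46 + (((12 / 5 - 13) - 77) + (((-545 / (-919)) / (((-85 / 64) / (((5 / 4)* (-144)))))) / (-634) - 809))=-1022898177083 / 1139072930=-898.01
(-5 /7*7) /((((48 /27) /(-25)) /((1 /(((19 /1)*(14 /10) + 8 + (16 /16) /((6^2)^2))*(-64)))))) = -455625 /14349632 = -0.03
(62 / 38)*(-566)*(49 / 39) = -859754 / 741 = -1160.26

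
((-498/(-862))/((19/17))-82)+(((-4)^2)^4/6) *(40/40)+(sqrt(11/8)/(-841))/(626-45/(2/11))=266335357/24567-sqrt(22)/1273274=10841.18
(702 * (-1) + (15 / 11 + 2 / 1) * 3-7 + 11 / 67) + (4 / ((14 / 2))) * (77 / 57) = -29321147 / 42009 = -697.97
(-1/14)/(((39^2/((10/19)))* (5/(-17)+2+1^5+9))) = -85/40256307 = -0.00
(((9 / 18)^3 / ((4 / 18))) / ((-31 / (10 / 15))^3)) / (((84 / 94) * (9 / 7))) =-47 / 9652284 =-0.00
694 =694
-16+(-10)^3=-1016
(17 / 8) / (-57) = -17 / 456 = -0.04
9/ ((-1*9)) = -1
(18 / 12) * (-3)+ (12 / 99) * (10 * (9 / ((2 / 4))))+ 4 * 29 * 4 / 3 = 11351 / 66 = 171.98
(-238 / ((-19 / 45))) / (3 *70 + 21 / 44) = 7480 / 2793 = 2.68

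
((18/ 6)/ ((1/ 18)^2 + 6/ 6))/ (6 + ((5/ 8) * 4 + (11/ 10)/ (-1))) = 972/ 2405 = 0.40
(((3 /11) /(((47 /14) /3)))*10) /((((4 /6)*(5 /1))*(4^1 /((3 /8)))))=567 /8272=0.07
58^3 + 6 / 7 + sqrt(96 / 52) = 2* sqrt(78) / 13 + 1365790 / 7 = 195114.22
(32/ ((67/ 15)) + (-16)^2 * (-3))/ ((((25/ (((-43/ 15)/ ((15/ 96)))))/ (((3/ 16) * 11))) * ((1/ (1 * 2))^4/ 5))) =771572736/ 8375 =92128.09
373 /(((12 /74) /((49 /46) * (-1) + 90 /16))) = 11579039 /1104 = 10488.26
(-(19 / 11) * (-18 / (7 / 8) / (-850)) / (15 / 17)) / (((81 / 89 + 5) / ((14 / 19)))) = -2136 / 361625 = -0.01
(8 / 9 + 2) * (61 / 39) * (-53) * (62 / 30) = -494.93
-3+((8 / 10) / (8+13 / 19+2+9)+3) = 0.04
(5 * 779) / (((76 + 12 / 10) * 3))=19475 / 1158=16.82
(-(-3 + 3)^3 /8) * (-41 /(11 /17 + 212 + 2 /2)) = 0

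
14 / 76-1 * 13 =-487 / 38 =-12.82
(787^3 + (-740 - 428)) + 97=487442332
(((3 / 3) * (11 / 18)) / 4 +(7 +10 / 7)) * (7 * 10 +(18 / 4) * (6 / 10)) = 628855 / 1008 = 623.86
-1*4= -4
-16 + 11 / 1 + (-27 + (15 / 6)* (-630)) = -1607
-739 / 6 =-123.17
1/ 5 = 0.20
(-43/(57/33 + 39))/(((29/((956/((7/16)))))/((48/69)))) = -1808752/32683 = -55.34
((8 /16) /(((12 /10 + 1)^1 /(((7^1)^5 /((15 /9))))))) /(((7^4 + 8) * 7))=2401 /17666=0.14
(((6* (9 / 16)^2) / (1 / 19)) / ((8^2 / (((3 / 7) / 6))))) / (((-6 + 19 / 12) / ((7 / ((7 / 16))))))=-13851 / 94976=-0.15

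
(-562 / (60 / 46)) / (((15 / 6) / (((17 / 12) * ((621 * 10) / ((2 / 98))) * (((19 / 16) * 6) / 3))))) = -7058003169 / 40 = -176450079.22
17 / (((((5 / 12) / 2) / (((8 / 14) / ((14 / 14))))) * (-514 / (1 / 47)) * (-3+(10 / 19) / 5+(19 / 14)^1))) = 31008 / 24701555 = 0.00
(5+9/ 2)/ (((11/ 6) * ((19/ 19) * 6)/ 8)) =76/ 11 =6.91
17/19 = 0.89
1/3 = 0.33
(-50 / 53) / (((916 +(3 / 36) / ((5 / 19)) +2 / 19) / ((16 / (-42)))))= 152000 / 387591491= 0.00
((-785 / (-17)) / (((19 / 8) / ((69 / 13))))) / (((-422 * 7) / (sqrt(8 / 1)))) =-433320 * sqrt(2) / 6201923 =-0.10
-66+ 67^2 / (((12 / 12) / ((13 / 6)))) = 57961 / 6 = 9660.17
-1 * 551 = -551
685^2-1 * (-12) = 469237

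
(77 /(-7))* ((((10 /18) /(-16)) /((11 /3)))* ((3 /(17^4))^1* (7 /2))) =0.00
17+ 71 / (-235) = 3924 / 235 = 16.70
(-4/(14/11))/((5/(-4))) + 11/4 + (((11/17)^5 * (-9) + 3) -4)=644730369/198779980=3.24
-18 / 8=-9 / 4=-2.25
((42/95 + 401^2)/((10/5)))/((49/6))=45828411/4655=9844.99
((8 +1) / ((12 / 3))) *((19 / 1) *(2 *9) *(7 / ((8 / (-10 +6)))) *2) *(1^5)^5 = -5386.50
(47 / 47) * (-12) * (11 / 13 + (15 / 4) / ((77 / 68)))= -49944 / 1001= -49.89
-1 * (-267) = 267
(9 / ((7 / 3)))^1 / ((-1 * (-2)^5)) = 27 / 224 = 0.12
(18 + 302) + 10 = 330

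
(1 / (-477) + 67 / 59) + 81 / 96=1780661 / 900576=1.98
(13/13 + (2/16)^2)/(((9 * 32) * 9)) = 65/165888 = 0.00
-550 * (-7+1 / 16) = 30525 / 8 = 3815.62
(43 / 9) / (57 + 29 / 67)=2881 / 34632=0.08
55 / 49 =1.12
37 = 37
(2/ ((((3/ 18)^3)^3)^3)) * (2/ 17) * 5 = 20469807381549384990720/ 17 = 1204106316561728528865.88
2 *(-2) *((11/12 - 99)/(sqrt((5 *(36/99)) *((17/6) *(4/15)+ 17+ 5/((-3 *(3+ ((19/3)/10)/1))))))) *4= 2354 *sqrt(101724359)/84841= 279.84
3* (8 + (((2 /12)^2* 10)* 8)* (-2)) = 32 /3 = 10.67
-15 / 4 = -3.75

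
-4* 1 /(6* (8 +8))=-1 /24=-0.04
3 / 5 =0.60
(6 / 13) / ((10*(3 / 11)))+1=76 / 65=1.17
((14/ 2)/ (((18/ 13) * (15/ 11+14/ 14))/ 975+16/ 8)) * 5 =125125/ 7162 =17.47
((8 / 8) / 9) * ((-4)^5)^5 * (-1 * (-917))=-1032450214574686208 / 9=-114716690508298467.56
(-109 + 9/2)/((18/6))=-209/6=-34.83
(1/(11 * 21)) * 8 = 8/231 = 0.03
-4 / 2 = -2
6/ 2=3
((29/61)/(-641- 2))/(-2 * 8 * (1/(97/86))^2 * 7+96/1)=-272861/2938273376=-0.00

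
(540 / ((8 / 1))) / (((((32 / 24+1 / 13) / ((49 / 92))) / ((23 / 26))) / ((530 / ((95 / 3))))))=631071 / 1672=377.43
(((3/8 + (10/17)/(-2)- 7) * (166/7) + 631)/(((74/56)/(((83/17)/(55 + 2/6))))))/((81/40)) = 4445060/288711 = 15.40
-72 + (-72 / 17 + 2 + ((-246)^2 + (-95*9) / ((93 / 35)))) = 60119.99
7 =7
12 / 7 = 1.71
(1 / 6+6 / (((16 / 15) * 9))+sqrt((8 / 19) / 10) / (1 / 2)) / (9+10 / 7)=28 * sqrt(95) / 6935+133 / 1752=0.12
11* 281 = 3091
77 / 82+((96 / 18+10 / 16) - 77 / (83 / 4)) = 260249 / 81672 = 3.19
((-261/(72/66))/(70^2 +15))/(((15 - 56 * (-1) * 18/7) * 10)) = -319/10419800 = -0.00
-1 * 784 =-784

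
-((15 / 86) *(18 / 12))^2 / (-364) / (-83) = -2025 / 893791808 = -0.00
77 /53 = 1.45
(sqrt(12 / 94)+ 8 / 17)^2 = 16 *sqrt(282) / 799+ 4742 / 13583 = 0.69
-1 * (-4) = 4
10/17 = 0.59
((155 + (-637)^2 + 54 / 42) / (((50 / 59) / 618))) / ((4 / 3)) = 155408901561 / 700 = 222012716.52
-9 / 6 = -3 / 2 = -1.50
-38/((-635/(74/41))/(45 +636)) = 73.55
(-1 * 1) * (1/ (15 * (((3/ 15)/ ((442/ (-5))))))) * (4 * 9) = 5304/ 5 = 1060.80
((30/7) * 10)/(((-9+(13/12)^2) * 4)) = -10800/7889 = -1.37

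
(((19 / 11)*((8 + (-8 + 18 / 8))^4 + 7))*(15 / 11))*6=7141815 / 15488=461.12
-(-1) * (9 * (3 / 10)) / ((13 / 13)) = 27 / 10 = 2.70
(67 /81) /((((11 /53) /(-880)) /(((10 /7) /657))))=-2840800 /372519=-7.63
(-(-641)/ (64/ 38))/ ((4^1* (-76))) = -641/ 512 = -1.25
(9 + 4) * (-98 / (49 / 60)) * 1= -1560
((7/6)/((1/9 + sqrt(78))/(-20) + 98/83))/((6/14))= 30380490 * sqrt(78)/264723547 + 714043190/264723547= 3.71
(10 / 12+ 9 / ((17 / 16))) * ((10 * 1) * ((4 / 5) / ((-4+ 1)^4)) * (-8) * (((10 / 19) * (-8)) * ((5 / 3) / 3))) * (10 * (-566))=-68753152000 / 706401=-97328.79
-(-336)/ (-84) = -4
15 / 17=0.88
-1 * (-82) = 82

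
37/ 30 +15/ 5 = 127/ 30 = 4.23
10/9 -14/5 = -76/45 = -1.69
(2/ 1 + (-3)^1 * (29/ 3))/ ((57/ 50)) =-450/ 19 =-23.68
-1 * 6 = -6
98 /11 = 8.91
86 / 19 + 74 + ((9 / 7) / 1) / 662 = 78.53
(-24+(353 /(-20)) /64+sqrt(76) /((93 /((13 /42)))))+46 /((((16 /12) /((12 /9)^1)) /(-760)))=-34984.25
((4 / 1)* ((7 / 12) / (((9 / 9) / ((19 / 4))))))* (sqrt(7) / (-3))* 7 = -931* sqrt(7) / 36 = -68.42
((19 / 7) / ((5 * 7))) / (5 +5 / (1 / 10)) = 19 / 13475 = 0.00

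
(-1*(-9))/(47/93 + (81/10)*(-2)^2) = 4185/15301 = 0.27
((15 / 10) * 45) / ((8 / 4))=135 / 4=33.75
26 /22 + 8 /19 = 335 /209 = 1.60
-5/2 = -2.50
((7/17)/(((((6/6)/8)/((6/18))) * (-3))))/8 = -7/153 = -0.05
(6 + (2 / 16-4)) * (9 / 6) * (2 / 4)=51 / 32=1.59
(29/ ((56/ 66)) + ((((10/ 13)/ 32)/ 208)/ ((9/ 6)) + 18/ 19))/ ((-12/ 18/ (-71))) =21525677263/ 5754112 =3740.92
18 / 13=1.38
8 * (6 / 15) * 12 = 192 / 5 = 38.40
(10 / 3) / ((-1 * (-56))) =5 / 84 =0.06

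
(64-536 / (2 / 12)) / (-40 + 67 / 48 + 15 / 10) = 151296 / 1781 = 84.95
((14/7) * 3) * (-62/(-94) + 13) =3852/47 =81.96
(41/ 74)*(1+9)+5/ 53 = 11050/ 1961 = 5.63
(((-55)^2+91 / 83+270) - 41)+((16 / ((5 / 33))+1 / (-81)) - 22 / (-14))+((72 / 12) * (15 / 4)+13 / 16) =12746257133 / 3764880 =3385.57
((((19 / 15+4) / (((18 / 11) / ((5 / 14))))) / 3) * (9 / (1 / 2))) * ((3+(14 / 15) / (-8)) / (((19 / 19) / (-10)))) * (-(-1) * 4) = -150337 / 189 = -795.43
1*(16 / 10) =8 / 5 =1.60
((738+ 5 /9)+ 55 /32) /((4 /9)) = 213199 /128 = 1665.62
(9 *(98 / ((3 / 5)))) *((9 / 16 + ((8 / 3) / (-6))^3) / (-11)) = -1356565 / 21384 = -63.44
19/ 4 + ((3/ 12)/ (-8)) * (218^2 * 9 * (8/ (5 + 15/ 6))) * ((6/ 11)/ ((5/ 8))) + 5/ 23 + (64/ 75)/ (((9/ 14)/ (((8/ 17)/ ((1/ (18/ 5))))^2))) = -2272818214189/ 182792500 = -12433.87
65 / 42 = 1.55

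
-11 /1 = -11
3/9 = 1/3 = 0.33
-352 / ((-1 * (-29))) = -12.14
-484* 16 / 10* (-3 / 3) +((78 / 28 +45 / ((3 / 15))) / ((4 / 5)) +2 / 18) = 2669293 / 2520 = 1059.24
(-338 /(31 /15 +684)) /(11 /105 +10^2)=-532350 /108168701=-0.00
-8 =-8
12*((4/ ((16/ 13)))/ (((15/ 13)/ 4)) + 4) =183.20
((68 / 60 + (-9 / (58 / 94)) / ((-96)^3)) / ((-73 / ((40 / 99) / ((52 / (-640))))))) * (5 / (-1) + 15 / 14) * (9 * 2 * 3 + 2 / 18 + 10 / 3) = -9942931075 / 570675456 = -17.42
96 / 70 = 48 / 35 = 1.37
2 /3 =0.67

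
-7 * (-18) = 126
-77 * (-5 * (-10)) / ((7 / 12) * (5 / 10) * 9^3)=-4400 / 243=-18.11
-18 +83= 65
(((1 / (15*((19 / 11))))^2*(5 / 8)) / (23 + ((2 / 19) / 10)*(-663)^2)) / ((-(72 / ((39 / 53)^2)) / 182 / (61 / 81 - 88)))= 0.00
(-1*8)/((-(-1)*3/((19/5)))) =-152/15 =-10.13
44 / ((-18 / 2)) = -44 / 9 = -4.89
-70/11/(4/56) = -980/11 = -89.09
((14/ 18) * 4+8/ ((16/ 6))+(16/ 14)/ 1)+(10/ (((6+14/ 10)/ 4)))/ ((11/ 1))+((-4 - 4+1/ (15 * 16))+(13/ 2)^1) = 12819547/ 2051280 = 6.25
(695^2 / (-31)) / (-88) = 483025 / 2728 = 177.06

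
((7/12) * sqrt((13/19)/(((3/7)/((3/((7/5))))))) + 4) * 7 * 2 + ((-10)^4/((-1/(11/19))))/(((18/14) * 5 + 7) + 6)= -78162/323 + 49 * sqrt(1235)/114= -226.88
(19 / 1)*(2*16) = 608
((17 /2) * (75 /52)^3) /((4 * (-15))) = -478125 /1124864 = -0.43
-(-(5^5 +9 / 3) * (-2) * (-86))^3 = 155734765725188096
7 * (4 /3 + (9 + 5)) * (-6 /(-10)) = 322 /5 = 64.40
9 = 9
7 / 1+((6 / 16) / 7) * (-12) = 89 / 14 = 6.36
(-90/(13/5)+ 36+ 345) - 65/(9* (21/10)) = 342.95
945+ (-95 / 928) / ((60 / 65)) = 10522285 / 11136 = 944.89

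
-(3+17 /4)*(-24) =174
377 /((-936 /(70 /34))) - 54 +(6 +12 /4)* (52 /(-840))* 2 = -2396621 /42840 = -55.94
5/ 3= 1.67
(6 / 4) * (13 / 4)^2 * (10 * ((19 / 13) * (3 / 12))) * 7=25935 / 64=405.23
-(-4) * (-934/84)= -44.48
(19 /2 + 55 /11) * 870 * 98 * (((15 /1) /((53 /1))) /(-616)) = -1324575 /2332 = -568.00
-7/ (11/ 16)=-112/ 11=-10.18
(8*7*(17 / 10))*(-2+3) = 476 / 5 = 95.20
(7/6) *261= 609/2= 304.50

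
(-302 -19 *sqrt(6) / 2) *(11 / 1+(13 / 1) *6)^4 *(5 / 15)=-18948156782 / 3 -1192102579 *sqrt(6) / 6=-6802726100.60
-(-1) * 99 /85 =99 /85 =1.16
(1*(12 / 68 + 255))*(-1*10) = -43380 / 17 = -2551.76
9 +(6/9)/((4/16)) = 35/3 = 11.67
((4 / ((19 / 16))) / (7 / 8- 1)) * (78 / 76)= -9984 / 361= -27.66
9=9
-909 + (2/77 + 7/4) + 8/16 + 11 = -275883/308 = -895.72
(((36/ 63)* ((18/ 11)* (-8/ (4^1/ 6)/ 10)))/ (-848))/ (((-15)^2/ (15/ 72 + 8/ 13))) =257/ 53053000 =0.00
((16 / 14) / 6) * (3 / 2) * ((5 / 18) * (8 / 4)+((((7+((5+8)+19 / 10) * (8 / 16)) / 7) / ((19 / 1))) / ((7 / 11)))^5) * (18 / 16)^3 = 0.23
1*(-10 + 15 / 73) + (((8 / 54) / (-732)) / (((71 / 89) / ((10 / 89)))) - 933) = -24144216994 / 25609203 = -942.79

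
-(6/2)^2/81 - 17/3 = -52/9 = -5.78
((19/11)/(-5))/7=-19/385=-0.05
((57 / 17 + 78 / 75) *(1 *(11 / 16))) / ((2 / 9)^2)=1663497 / 27200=61.16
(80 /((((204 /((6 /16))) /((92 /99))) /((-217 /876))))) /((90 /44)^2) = -109802 /13570335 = -0.01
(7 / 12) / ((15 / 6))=7 / 30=0.23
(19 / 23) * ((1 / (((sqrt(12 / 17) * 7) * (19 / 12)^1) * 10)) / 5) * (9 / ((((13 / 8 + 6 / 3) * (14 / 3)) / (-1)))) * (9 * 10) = -1944 * sqrt(51) / 163415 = -0.08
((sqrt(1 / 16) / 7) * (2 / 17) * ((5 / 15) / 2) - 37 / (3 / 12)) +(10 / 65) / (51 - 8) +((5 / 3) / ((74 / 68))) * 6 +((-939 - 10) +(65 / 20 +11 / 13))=-16003868581 / 14767662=-1083.71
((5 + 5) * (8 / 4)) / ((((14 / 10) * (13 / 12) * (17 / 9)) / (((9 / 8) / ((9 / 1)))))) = 1350 / 1547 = 0.87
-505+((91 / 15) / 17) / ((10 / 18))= -214352 / 425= -504.36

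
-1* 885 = -885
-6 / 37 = -0.16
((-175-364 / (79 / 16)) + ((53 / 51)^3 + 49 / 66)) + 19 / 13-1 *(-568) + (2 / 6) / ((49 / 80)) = 47457245277461 / 146858718006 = 323.15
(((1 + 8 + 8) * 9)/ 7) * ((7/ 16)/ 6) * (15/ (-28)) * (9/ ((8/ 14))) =-6885/ 512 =-13.45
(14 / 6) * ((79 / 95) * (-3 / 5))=-553 / 475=-1.16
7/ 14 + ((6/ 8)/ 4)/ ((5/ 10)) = 7/ 8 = 0.88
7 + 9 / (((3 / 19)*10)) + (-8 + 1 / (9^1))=433 / 90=4.81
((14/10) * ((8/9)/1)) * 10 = 112/9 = 12.44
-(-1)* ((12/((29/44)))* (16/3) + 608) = 20448/29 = 705.10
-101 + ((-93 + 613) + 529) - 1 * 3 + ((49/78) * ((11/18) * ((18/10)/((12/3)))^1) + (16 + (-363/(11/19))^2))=1229561339/3120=394090.17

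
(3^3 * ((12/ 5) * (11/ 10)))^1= 1782/ 25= 71.28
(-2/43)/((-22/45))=45/473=0.10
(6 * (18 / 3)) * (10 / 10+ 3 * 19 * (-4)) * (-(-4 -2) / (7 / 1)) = -49032 / 7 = -7004.57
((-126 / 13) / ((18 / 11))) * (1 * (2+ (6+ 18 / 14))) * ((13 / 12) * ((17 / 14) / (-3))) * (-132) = -133705 / 42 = -3183.45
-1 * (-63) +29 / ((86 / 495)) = 19773 / 86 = 229.92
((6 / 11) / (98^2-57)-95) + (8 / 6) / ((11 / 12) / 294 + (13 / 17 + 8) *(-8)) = -41961924423557 / 441616333213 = -95.02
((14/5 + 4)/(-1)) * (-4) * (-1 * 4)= -544/5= -108.80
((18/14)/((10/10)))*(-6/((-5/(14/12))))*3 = 27/5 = 5.40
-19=-19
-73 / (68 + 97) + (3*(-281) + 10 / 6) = -138893 / 165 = -841.78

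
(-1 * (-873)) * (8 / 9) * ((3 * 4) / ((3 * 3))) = 3104 / 3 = 1034.67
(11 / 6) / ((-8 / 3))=-0.69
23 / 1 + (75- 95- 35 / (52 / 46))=-727 / 26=-27.96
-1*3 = -3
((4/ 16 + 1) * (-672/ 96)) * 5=-175/ 4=-43.75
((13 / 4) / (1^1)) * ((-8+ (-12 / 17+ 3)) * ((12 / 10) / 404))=-3783 / 68680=-0.06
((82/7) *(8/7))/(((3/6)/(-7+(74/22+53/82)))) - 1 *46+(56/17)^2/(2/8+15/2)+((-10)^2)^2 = 47687043002/4828901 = 9875.34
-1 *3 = -3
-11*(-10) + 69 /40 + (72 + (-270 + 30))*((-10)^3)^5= 6720000000000004469 /40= 168000000000000111.72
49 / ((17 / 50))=2450 / 17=144.12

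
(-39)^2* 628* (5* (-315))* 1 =-1504421100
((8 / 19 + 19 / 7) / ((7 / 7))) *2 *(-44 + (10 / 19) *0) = -36696 / 133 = -275.91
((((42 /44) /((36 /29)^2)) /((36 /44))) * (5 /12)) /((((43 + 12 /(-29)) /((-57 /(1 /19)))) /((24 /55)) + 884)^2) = 8936495435 /22133835515875122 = 0.00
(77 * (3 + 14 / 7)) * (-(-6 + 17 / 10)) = 1655.50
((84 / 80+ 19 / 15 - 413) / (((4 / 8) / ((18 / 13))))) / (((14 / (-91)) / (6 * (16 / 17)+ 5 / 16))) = 119829183 / 2720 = 44054.85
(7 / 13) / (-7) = -0.08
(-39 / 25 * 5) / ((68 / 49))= -1911 / 340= -5.62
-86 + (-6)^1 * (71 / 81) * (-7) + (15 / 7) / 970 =-1803343 / 36666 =-49.18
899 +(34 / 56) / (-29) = 729971 / 812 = 898.98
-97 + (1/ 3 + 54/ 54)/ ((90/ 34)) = -13027/ 135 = -96.50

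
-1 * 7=-7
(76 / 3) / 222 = 38 / 333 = 0.11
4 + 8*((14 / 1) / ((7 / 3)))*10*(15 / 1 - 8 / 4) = 6244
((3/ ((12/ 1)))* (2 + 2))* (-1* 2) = -2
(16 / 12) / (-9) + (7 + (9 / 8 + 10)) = 3883 / 216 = 17.98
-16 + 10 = -6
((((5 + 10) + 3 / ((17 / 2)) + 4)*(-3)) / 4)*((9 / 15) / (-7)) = 423 / 340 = 1.24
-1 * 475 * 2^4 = -7600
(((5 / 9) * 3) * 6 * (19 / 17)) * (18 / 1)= 3420 / 17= 201.18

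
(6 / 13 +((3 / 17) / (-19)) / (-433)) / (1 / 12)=10070316 / 1818167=5.54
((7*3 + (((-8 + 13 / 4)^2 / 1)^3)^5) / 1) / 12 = 230466617897195215069720871002677079897 / 13835058055282163712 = 16658160520635045984.43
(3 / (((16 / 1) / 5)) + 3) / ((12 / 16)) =21 / 4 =5.25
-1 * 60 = -60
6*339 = 2034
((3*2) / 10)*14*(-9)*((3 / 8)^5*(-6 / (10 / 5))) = 137781 / 81920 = 1.68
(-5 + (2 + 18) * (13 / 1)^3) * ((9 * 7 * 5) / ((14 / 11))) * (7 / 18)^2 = 39468275 / 24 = 1644511.46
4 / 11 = 0.36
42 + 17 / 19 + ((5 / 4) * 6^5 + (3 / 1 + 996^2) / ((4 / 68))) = 320607632 / 19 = 16874085.89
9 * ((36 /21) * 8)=864 /7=123.43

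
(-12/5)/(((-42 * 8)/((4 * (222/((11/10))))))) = 444/77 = 5.77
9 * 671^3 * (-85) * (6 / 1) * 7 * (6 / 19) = -58241095646580 / 19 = -3065320823504.21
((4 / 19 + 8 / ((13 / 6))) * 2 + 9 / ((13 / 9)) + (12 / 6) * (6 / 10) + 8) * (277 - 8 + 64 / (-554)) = 2137381257 / 342095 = 6247.92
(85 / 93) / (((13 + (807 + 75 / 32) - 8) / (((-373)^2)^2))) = 21725187.68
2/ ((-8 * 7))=-1/ 28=-0.04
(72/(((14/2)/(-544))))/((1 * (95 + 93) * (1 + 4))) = -9792/1645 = -5.95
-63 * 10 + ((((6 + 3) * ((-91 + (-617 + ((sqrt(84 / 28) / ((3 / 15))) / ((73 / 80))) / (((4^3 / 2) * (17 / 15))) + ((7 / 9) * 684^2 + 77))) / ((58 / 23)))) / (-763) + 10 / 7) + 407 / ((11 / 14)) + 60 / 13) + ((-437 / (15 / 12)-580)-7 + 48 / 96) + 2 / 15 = -2741.07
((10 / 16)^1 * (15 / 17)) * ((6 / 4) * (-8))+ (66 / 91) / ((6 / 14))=-2177 / 442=-4.93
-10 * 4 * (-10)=400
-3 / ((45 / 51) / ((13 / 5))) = -221 / 25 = -8.84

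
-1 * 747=-747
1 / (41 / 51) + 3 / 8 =531 / 328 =1.62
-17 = -17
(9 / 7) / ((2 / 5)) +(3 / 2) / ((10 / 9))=639 / 140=4.56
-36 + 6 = -30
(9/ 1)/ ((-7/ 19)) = -171/ 7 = -24.43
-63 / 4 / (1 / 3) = -189 / 4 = -47.25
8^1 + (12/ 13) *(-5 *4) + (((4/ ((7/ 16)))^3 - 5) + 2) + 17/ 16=53641355/ 71344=751.87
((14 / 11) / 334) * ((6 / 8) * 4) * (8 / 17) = 168 / 31229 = 0.01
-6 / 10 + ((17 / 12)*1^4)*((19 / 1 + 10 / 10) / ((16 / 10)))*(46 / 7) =48623 / 420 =115.77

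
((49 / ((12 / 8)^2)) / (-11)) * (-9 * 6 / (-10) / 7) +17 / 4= 599 / 220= 2.72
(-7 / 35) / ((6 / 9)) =-3 / 10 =-0.30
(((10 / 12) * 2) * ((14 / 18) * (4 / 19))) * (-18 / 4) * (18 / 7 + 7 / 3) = -1030 / 171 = -6.02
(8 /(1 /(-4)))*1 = -32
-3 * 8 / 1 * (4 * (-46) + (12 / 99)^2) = 1602880 / 363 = 4415.65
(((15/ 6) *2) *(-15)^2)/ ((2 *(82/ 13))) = 14625/ 164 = 89.18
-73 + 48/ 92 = -1667/ 23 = -72.48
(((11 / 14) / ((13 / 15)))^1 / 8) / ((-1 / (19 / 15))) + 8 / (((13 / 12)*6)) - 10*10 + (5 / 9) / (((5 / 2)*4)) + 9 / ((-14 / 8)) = -1362817 / 13104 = -104.00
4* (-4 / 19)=-16 / 19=-0.84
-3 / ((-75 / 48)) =48 / 25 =1.92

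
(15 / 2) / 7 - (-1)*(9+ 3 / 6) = 10.57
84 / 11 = 7.64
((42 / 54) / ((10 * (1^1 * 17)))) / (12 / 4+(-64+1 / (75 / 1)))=-35 / 466548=-0.00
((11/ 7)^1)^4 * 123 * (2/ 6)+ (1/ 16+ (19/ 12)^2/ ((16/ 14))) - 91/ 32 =689898235/ 2765952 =249.43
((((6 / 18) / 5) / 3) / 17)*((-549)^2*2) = 66978 / 85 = 787.98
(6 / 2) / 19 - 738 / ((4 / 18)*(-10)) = 63129 / 190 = 332.26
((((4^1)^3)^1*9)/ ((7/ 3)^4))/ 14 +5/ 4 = 2.64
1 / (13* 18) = 0.00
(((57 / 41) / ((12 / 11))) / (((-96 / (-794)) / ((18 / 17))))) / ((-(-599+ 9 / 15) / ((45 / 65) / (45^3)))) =7543 / 53235187200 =0.00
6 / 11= 0.55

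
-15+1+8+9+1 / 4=3.25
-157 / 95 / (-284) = 157 / 26980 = 0.01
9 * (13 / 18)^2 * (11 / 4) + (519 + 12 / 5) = 384703 / 720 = 534.31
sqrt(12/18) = sqrt(6)/3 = 0.82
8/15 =0.53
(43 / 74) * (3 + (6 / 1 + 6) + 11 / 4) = 3053 / 296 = 10.31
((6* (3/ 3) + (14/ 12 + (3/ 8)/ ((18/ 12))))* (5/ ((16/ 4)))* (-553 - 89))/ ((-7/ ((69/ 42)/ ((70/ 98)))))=219029/ 112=1955.62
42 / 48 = 0.88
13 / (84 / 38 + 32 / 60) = 4.74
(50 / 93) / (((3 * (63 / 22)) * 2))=550 / 17577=0.03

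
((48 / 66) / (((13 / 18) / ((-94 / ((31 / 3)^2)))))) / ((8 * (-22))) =7614 / 1511653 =0.01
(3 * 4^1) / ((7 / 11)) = 132 / 7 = 18.86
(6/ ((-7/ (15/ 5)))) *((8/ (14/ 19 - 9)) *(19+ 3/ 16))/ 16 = 52497/ 17584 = 2.99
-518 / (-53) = 518 / 53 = 9.77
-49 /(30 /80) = -392 /3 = -130.67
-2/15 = -0.13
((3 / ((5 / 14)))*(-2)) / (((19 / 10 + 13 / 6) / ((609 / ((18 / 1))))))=-8526 / 61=-139.77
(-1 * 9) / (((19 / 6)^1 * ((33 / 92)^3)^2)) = -1212710002688 / 908810793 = -1334.39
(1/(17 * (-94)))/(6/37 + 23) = -37/1369486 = -0.00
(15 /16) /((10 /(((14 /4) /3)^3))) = 343 /2304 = 0.15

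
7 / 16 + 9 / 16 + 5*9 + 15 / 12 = 189 / 4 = 47.25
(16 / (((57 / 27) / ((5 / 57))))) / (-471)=-80 / 56677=-0.00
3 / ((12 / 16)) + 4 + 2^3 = 16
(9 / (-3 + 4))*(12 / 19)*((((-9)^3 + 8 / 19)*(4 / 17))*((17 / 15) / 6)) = -332232 / 1805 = -184.06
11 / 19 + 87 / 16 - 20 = -4251 / 304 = -13.98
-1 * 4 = -4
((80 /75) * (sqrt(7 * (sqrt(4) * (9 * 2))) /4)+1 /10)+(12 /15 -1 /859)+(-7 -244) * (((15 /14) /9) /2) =-5065943 /360780+8 * sqrt(7) /5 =-9.81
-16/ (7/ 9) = -20.57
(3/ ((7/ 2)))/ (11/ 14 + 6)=12/ 95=0.13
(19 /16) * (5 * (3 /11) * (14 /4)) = 1995 /352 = 5.67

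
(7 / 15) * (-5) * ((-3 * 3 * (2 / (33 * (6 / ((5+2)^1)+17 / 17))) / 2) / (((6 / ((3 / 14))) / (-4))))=-7 / 143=-0.05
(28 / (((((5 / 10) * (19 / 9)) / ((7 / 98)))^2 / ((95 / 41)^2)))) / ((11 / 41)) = 8100 / 3157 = 2.57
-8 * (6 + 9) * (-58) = 6960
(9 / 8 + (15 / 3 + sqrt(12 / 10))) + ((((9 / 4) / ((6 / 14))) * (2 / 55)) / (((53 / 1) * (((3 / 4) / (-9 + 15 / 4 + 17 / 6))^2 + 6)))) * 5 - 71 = -517080545 / 7970776 + sqrt(30) / 5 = -63.78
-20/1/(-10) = 2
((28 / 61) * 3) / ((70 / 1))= 6 / 305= 0.02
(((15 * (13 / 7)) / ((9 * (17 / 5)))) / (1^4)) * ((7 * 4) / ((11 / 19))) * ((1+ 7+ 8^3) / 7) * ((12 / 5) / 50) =205504 / 1309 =156.99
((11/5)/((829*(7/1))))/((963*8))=11/223531560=0.00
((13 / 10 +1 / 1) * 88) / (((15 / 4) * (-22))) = -184 / 75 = -2.45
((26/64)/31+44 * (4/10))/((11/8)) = 87361/6820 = 12.81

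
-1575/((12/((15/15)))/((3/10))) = -315/8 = -39.38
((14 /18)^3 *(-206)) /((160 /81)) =-35329 /720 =-49.07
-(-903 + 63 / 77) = 9924 / 11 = 902.18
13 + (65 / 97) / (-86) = 108381 / 8342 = 12.99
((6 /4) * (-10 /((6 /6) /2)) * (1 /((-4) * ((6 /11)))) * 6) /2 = 165 /4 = 41.25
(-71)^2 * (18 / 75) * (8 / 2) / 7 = 120984 / 175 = 691.34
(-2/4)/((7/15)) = -15/14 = -1.07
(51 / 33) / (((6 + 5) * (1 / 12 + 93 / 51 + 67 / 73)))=253164 / 5089865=0.05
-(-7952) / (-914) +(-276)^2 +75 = 34842731 / 457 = 76242.30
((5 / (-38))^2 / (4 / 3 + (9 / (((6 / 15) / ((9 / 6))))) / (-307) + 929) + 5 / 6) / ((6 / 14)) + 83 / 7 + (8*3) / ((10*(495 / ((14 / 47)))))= 27809362046236871 / 2014722236176650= 13.80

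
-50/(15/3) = -10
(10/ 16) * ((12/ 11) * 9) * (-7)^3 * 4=-92610/ 11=-8419.09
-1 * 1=-1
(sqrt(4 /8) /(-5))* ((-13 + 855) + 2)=-422* sqrt(2) /5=-119.36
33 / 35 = 0.94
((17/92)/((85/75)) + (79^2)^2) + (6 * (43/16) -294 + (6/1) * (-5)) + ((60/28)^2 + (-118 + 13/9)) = 3160531318501/81144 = 38949661.32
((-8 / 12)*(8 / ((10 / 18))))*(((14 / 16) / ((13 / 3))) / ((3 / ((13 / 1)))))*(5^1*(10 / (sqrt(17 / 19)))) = -420*sqrt(323) / 17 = -444.02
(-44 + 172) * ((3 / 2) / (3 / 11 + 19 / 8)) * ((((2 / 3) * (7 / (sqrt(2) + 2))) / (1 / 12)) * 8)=9515.14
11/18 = 0.61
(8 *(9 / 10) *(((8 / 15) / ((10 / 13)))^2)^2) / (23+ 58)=29246464 / 1423828125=0.02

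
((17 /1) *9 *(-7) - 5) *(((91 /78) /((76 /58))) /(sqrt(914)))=-54607 *sqrt(914) /52098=-31.69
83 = 83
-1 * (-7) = 7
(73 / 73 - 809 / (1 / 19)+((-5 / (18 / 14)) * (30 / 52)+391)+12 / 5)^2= 34126031379001 / 152100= 224365755.29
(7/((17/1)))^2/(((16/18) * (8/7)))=3087/18496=0.17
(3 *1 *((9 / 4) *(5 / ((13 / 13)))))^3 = 2460375 / 64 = 38443.36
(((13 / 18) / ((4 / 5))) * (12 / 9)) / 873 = 65 / 47142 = 0.00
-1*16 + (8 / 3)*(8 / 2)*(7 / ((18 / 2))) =-208 / 27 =-7.70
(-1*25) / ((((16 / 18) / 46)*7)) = -5175 / 28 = -184.82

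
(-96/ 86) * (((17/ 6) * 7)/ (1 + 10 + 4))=-1.48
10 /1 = 10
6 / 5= 1.20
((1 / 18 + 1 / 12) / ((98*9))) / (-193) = -5 / 6128136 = -0.00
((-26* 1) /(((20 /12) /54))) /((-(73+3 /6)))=2808 /245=11.46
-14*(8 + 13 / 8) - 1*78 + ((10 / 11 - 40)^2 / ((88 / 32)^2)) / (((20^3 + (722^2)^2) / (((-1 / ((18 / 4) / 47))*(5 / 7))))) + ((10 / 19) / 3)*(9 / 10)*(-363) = -321531314701428744575 / 1190566622012503428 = -270.07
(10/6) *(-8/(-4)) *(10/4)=25/3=8.33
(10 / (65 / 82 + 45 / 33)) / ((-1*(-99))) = 164 / 3501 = 0.05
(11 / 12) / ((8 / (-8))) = -11 / 12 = -0.92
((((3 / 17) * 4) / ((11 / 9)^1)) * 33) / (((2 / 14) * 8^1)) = 567 / 34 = 16.68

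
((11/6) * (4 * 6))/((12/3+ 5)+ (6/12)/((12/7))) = 1056/223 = 4.74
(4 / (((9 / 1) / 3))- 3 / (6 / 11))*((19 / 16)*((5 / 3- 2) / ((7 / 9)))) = 475 / 224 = 2.12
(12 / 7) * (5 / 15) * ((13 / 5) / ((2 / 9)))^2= 13689 / 175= 78.22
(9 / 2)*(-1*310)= -1395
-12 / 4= -3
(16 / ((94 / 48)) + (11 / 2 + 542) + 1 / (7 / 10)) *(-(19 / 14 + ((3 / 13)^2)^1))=-26026541 / 33124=-785.73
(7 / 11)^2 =49 / 121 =0.40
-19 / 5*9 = -171 / 5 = -34.20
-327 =-327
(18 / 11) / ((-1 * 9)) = -2 / 11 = -0.18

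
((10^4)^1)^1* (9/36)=2500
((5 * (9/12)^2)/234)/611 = 5/254176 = 0.00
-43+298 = 255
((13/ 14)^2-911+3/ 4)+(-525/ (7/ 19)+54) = -111739/ 49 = -2280.39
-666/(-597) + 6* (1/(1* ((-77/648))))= -756618/15323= -49.38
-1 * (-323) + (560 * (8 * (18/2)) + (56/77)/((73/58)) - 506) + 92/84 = 676858444/16863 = 40138.67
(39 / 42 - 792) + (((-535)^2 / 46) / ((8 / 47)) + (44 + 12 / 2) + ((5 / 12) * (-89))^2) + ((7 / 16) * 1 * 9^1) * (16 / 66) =4742294591 / 127512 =37190.97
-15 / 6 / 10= -1 / 4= -0.25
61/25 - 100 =-2439/25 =-97.56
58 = 58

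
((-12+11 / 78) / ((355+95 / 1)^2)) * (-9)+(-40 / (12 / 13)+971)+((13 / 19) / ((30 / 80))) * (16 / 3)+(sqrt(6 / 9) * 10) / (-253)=1250301703 / 1333800 - 10 * sqrt(6) / 759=937.37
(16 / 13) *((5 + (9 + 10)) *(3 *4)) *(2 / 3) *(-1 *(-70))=215040 / 13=16541.54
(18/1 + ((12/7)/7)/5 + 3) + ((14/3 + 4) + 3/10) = 44123/1470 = 30.02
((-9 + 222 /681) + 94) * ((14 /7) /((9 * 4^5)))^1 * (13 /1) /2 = 251797 /2092032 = 0.12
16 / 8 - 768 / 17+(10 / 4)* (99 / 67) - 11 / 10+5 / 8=-1820461 / 45560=-39.96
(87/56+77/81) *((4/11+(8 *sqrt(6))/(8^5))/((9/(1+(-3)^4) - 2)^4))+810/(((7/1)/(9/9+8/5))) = 32097819199 *sqrt(6)/670254600960000+1083342586532342/3600000298125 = 300.93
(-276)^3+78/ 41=-862007538/ 41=-21024574.10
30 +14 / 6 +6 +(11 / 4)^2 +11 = 2731 / 48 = 56.90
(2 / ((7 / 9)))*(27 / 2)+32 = 467 / 7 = 66.71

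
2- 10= -8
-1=-1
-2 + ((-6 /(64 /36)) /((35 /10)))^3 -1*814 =-17932515 /21952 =-816.90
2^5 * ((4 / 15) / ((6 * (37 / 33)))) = 704 / 555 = 1.27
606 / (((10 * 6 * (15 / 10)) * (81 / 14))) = 1414 / 1215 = 1.16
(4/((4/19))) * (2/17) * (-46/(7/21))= -5244/17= -308.47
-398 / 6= -199 / 3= -66.33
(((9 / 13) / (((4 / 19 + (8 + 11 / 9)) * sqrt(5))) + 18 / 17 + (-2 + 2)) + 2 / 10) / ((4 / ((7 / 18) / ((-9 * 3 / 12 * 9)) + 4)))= 27569 * sqrt(5) / 1887210 + 155257 / 123930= 1.29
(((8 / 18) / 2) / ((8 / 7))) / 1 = 7 / 36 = 0.19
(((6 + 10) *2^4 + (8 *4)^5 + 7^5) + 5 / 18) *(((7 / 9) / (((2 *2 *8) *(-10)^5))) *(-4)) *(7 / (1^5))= 5922011767 / 25920000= 228.47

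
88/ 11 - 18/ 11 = 70/ 11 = 6.36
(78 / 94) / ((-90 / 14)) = -91 / 705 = -0.13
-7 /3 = -2.33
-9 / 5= -1.80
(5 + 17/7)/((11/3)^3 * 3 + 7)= 234/4879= 0.05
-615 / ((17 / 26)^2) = -415740 / 289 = -1438.55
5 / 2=2.50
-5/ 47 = -0.11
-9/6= -3/2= -1.50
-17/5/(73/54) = -2.52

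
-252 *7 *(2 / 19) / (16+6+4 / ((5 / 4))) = -140 / 19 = -7.37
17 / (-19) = -17 / 19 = -0.89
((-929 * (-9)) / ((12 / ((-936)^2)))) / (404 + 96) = 152604972 / 125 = 1220839.78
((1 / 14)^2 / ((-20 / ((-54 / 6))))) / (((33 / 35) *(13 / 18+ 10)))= 27 / 118888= 0.00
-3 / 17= -0.18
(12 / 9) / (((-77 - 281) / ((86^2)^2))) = -109401632 / 537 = -203727.43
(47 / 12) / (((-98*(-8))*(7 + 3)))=47 / 94080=0.00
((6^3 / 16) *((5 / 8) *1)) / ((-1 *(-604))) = 135 / 9664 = 0.01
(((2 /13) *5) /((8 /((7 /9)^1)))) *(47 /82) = 1645 /38376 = 0.04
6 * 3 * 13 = 234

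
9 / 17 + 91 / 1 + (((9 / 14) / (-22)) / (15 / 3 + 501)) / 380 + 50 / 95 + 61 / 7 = 101453040327 / 1006778080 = 100.77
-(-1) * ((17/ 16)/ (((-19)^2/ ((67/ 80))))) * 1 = 0.00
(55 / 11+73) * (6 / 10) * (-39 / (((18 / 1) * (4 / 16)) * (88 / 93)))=-47151 / 110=-428.65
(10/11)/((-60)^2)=1/3960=0.00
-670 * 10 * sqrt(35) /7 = -6700 * sqrt(35) /7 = -5662.53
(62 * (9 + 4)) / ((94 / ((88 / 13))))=58.04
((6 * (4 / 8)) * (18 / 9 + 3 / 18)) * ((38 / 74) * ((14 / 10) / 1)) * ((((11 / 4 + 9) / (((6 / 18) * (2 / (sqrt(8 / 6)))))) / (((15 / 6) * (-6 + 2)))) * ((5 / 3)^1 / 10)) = -81263 * sqrt(3) / 88800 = -1.59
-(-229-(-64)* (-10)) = 869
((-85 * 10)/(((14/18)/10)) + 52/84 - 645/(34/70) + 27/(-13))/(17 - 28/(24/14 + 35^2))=-488507912467/676578903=-722.03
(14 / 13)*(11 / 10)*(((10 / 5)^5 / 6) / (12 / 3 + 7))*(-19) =-2128 / 195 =-10.91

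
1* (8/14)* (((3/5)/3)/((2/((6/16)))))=0.02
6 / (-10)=-0.60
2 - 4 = -2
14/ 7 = 2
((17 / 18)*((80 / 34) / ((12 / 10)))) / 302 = 25 / 4077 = 0.01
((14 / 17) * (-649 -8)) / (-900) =511 / 850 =0.60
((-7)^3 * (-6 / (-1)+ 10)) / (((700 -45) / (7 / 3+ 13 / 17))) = -867104 / 33405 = -25.96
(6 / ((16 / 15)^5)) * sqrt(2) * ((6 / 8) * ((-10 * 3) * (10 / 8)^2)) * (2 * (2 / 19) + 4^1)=-12814453125 * sqrt(2) / 19922944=-909.62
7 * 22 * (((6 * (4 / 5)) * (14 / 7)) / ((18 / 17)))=20944 / 15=1396.27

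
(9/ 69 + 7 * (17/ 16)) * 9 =25065/ 368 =68.11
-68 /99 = -0.69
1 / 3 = 0.33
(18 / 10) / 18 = 1 / 10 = 0.10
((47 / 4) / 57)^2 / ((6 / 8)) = 2209 / 38988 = 0.06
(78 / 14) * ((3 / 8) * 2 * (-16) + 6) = -234 / 7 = -33.43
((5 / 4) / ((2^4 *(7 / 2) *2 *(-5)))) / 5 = -1 / 2240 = -0.00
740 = 740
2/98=1/49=0.02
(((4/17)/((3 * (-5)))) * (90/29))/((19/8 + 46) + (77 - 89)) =-64/47821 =-0.00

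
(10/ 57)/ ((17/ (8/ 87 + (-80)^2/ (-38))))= -2782480/ 1601757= -1.74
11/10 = 1.10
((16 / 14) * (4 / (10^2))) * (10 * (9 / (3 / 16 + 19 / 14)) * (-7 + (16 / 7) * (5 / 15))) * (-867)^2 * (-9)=680633342208 / 6055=112408479.31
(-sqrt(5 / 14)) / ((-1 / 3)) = 3 * sqrt(70) / 14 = 1.79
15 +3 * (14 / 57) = 299 / 19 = 15.74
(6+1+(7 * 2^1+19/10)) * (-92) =-10534/5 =-2106.80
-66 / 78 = -11 / 13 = -0.85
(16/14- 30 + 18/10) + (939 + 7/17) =542851/595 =912.35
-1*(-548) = 548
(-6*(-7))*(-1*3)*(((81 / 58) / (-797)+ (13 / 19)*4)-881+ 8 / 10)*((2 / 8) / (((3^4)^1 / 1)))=26973525803 / 79046460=341.24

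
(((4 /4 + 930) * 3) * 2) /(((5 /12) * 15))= 22344 /25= 893.76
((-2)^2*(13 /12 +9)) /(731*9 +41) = 121 /19860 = 0.01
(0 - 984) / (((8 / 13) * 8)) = -1599 / 8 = -199.88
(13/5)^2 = 169/25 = 6.76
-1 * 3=-3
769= 769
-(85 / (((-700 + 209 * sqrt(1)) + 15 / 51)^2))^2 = -603439225 / 4842623910593296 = -0.00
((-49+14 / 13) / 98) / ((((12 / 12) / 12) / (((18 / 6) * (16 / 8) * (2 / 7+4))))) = -96120 / 637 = -150.89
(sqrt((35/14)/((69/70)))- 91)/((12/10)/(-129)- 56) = 19565/12042- 1075*sqrt(483)/830898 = 1.60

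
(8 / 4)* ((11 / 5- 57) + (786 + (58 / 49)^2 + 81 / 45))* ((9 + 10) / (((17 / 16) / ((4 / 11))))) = 4288338304 / 448987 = 9551.14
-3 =-3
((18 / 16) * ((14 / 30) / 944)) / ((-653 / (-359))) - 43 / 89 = -1059592069 / 2194497920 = -0.48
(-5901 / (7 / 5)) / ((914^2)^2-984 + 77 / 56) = -33720 / 5583091806667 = -0.00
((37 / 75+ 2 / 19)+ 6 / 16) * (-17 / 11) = -17153 / 11400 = -1.50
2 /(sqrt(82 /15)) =sqrt(1230) /41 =0.86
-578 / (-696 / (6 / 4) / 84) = 6069 / 58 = 104.64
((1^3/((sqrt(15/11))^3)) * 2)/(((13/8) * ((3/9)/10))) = 352 * sqrt(165)/195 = 23.19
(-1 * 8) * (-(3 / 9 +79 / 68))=11.96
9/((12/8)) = 6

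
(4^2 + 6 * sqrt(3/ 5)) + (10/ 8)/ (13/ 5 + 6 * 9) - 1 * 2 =6 * sqrt(15)/ 5 + 15873/ 1132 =18.67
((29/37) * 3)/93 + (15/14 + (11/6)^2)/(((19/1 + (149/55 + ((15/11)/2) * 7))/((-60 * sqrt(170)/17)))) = 29/1147 -614350 * sqrt(170)/1039941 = -7.68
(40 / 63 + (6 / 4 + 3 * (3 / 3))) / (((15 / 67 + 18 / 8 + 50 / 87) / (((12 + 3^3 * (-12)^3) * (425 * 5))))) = -83069298559000 / 497567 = -166950980.59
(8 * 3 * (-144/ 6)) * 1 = -576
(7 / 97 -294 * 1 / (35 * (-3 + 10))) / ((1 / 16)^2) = -140032 / 485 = -288.73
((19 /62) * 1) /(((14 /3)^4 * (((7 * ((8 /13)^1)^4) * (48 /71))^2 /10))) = 3515844272699655 /250628109273923584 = 0.01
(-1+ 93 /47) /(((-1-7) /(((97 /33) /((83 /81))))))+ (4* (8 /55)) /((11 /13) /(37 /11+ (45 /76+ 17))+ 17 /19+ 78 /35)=-0.17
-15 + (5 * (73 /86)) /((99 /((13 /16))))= -14.97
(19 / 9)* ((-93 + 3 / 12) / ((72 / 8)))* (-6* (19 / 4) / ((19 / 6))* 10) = 35245 / 18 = 1958.06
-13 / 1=-13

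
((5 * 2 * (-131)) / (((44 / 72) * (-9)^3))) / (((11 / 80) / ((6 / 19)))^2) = 67072000 / 4324419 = 15.51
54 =54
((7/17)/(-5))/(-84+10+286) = -7/18020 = -0.00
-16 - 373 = -389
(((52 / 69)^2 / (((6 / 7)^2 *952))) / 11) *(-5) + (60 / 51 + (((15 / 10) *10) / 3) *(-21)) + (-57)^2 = 2964888317 / 942678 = 3145.18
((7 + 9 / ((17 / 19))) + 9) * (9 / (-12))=-1329 / 68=-19.54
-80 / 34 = -2.35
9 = 9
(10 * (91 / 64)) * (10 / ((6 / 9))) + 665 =28105 / 32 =878.28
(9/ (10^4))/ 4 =9/ 40000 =0.00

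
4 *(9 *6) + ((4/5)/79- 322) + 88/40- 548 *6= -1339757/395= -3391.79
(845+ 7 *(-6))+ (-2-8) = 793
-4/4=-1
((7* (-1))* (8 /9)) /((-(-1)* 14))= -4 /9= -0.44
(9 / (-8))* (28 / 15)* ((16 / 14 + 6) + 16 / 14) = -87 / 5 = -17.40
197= 197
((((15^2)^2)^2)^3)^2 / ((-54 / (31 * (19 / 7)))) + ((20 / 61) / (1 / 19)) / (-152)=-188552287087988375373271926704887846426572650671005249023455 / 427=-441574442829012588696187200000000000000000000000000000000.00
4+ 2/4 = 9/2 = 4.50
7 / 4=1.75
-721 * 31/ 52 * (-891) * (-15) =-298721115/ 52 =-5744636.83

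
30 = 30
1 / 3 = 0.33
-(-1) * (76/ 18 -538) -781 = -11833/ 9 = -1314.78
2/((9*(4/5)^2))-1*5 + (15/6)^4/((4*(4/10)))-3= 19309/1152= 16.76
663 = 663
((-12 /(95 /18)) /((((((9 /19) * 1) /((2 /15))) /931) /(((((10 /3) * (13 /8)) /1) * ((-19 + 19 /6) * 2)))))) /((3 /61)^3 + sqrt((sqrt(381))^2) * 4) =-208783479268 /104689400701309 + 189559531630919632 * sqrt(381) /2826613818935343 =1309.00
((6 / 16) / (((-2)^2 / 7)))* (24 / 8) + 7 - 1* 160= -4833 / 32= -151.03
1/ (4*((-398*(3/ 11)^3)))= -0.03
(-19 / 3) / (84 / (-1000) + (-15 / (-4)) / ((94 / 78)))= -446500 / 213453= -2.09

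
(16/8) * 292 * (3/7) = 1752/7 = 250.29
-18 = -18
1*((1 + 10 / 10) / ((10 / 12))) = 12 / 5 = 2.40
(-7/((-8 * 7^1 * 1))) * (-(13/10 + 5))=-63/80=-0.79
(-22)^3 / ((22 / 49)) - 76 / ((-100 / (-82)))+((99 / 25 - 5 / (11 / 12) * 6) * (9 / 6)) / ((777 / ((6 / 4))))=-6774467101 / 284900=-23778.40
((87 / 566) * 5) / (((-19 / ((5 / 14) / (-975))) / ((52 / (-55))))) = -29 / 2070145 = -0.00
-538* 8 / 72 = -538 / 9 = -59.78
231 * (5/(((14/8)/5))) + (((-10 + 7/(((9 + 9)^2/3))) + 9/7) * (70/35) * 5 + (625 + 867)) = 4705.51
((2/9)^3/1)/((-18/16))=-64/6561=-0.01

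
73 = 73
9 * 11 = 99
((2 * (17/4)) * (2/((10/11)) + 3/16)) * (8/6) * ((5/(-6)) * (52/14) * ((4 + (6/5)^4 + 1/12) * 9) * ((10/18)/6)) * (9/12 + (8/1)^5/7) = -255523505950271/127008000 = -2011869.38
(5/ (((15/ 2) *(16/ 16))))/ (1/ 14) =9.33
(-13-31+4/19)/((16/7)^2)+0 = -637/76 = -8.38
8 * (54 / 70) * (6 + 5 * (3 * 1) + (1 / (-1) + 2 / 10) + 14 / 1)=36936 / 175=211.06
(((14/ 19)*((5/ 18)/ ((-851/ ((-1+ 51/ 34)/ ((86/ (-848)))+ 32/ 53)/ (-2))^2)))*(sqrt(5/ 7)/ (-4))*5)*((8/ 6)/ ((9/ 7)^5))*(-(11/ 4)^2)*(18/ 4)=617844837128750*sqrt(35)/ 12660042785110875513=0.00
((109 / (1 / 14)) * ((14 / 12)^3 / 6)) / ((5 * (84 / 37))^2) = 7311829 / 2332800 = 3.13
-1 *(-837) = 837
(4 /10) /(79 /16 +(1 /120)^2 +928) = 5760 /13434301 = 0.00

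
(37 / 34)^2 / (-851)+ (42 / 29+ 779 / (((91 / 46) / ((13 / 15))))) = 342.72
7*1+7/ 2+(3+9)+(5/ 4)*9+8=167/ 4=41.75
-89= -89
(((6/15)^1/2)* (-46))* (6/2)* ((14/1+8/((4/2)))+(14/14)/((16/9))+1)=-21597/40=-539.92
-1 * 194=-194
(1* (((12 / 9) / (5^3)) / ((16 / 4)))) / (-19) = -1 / 7125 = -0.00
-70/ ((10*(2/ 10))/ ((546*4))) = -76440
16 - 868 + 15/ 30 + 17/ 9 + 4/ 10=-76429/ 90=-849.21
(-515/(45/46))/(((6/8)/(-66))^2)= -36691072/9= -4076785.78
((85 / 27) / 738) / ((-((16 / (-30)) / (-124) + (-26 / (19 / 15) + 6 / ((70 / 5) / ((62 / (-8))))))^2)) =-288985193000 / 38513655142491267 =-0.00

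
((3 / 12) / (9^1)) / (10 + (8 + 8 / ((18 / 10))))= 1 / 808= 0.00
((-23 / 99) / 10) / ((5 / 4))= -46 / 2475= -0.02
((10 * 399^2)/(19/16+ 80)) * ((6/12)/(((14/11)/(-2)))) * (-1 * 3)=20013840/433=46221.34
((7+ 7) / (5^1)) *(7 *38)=3724 / 5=744.80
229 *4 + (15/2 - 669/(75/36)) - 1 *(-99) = 35069/50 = 701.38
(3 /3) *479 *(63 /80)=30177 /80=377.21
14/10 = 7/5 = 1.40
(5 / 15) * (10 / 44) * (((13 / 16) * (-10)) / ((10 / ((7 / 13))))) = -35 / 1056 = -0.03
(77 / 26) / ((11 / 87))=609 / 26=23.42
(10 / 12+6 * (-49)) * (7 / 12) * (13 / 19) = -160069 / 1368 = -117.01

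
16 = 16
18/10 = 9/5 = 1.80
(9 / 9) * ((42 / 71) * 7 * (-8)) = -2352 / 71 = -33.13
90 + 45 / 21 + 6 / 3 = 659 / 7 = 94.14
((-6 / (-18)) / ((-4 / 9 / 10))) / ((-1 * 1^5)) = 15 / 2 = 7.50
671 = 671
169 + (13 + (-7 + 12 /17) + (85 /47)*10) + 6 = 199.79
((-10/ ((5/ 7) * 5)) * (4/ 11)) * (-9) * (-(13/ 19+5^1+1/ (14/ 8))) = -59904/ 1045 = -57.32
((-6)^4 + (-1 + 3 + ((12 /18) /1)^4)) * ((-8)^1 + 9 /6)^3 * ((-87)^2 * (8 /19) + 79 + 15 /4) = -28704303211493 /24624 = -1165704321.45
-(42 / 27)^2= -2.42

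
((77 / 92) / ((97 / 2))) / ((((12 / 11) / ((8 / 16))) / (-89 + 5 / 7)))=-12463 / 17848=-0.70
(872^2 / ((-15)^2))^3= 439641731456303104 / 11390625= 38596804956.38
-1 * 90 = -90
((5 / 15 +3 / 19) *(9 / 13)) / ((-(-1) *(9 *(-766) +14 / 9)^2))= 1701 / 237612087232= 0.00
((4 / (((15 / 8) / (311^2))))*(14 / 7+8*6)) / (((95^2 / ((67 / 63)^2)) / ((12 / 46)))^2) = 498953363005696 / 45250255105185375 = 0.01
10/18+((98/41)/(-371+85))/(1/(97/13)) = 338318/685971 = 0.49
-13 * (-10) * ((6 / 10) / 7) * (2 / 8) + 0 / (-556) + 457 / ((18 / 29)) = 739.06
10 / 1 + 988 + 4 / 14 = 6988 / 7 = 998.29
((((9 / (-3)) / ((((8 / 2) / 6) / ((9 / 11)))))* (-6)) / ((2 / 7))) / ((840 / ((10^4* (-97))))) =-982125 / 11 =-89284.09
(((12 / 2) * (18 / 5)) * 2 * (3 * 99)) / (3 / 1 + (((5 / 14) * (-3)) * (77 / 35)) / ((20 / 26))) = -199584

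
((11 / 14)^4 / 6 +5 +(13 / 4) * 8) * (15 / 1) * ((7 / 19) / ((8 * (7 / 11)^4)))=130.85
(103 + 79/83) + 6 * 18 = 17592/83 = 211.95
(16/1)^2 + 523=779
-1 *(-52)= 52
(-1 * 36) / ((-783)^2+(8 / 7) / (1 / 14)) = -36 / 613105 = -0.00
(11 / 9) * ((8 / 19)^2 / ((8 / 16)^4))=11264 / 3249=3.47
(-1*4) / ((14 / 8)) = -16 / 7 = -2.29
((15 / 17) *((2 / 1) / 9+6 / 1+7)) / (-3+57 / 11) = 385 / 72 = 5.35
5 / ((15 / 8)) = 8 / 3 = 2.67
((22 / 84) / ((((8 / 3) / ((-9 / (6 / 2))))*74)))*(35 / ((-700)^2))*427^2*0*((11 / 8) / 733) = 0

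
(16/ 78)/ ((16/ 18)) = 3/ 13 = 0.23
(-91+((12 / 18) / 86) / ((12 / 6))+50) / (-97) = 10577 / 25026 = 0.42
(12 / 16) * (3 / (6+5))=9 / 44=0.20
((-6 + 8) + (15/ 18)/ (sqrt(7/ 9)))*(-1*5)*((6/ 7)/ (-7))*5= 375*sqrt(7)/ 343 + 300/ 49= 9.02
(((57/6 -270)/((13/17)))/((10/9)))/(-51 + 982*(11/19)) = -1514547/2556580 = -0.59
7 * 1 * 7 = 49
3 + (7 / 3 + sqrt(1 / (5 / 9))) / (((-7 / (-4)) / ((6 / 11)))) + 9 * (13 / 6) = 72 * sqrt(5) / 385 + 511 / 22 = 23.65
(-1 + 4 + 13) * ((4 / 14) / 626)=16 / 2191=0.01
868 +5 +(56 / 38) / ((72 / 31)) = 873.63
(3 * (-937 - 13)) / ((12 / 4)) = -950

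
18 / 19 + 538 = 10240 / 19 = 538.95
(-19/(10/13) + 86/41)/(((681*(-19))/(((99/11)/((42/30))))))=27801/2475662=0.01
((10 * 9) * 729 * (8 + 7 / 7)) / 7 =590490 / 7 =84355.71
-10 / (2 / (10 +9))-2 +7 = -90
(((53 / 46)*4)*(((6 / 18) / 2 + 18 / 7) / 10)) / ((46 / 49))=371 / 276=1.34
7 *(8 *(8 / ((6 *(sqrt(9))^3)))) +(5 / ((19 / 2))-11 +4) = -5707 / 1539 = -3.71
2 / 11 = 0.18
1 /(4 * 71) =1 /284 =0.00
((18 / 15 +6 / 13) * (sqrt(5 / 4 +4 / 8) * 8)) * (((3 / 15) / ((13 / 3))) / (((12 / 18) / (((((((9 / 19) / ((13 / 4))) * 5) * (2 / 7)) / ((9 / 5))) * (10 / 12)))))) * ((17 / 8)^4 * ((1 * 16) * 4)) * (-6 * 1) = -101478015 * sqrt(7) / 292201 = -918.84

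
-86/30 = -2.87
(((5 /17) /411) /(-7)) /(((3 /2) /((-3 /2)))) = 5 /48909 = 0.00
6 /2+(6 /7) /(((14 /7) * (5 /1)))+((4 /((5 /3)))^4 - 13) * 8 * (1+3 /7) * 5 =202316 /175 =1156.09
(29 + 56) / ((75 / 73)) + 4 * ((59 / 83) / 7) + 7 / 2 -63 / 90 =748963 / 8715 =85.94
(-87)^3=-658503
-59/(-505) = 59/505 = 0.12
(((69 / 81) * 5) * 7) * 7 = 5635 / 27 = 208.70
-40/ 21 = -1.90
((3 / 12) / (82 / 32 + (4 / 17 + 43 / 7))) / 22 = 238 / 187253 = 0.00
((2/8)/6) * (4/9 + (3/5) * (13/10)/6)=517/21600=0.02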